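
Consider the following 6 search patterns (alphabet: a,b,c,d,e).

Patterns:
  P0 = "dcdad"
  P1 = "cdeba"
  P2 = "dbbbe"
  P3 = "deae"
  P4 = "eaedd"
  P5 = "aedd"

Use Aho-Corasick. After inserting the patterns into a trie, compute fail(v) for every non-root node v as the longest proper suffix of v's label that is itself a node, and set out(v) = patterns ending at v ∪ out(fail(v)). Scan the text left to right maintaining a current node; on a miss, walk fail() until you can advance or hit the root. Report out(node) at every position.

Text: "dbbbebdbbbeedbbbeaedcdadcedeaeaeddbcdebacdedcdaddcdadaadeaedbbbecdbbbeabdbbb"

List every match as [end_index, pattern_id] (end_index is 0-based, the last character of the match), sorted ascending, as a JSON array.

Construct AC machine:
Trie nodes:
  0='ε' goto a→23 c→6 d→1 e→18
  1='d' goto b→11 c→2 e→15
  2='dc' goto d→3
  3='dcd' goto a→4
  4='dcda' goto d→5
  5='dcdad' goto ·  [P0 ends]
  6='c' goto d→7
  7='cd' goto e→8
  8='cde' goto b→9
  9='cdeb' goto a→10
  10='cdeba' goto ·  [P1 ends]
  11='db' goto b→12
  12='dbb' goto b→13
  13='dbbb' goto e→14
  14='dbbbe' goto ·  [P2 ends]
  15='de' goto a→16
  16='dea' goto e→17
  17='deae' goto ·  [P3 ends]
  18='e' goto a→19
  19='ea' goto e→20
  20='eae' goto d→21
  21='eaed' goto d→22
  22='eaedd' goto ·  [P4 ends]
  23='a' goto e→24
  24='ae' goto d→25
  25='aed' goto d→26
  26='aedd' goto ·  [P5 ends]

BFS fail/out derivation:
  n1('d'): parent n0 fail=0; on 'd' 0 → fail=0;  out ∅∪∅=∅
  n6('c'): parent n0 fail=0; on 'c' 0 → fail=0;  out ∅∪∅=∅
  n18('e'): parent n0 fail=0; on 'e' 0 → fail=0;  out ∅∪∅=∅
  n23('a'): parent n0 fail=0; on 'a' 0 → fail=0;  out ∅∪∅=∅
  n2('dc'): parent n1 fail=0; on 'c' 0 → fail=6;  out ∅∪∅=∅
  n7('cd'): parent n6 fail=0; on 'd' 0 → fail=1;  out ∅∪∅=∅
  n11('db'): parent n1 fail=0; on 'b' 0 → fail=0;  out ∅∪∅=∅
  n15('de'): parent n1 fail=0; on 'e' 0 → fail=18;  out ∅∪∅=∅
  n19('ea'): parent n18 fail=0; on 'a' 0 → fail=23;  out ∅∪∅=∅
  n24('ae'): parent n23 fail=0; on 'e' 0 → fail=18;  out ∅∪∅=∅
  n3('dcd'): parent n2 fail=6; on 'd' 6 → fail=7;  out ∅∪∅=∅
  n8('cde'): parent n7 fail=1; on 'e' 1 → fail=15;  out ∅∪∅=∅
  n12('dbb'): parent n11 fail=0; on 'b' 0 → fail=0;  out ∅∪∅=∅
  n16('dea'): parent n15 fail=18; on 'a' 18 → fail=19;  out ∅∪∅=∅
  n20('eae'): parent n19 fail=23; on 'e' 23 → fail=24;  out ∅∪∅=∅
  n25('aed'): parent n24 fail=18; on 'd' 18→0 → fail=1;  out ∅∪∅=∅
  n4('dcda'): parent n3 fail=7; on 'a' 7→1→0 → fail=23;  out ∅∪∅=∅
  n9('cdeb'): parent n8 fail=15; on 'b' 15→18→0 → fail=0;  out ∅∪∅=∅
  n13('dbbb'): parent n12 fail=0; on 'b' 0 → fail=0;  out ∅∪∅=∅
  n17('deae'): parent n16 fail=19; on 'e' 19 → fail=20;  out {3}∪∅={3}
  n21('eaed'): parent n20 fail=24; on 'd' 24 → fail=25;  out ∅∪∅=∅
  n26('aedd'): parent n25 fail=1; on 'd' 1→0 → fail=1;  out {5}∪∅={5}
  n5('dcdad'): parent n4 fail=23; on 'd' 23→0 → fail=1;  out {0}∪∅={0}
  n10('cdeba'): parent n9 fail=0; on 'a' 0 → fail=23;  out {1}∪∅={1}
  n14('dbbbe'): parent n13 fail=0; on 'e' 0 → fail=18;  out {2}∪∅={2}
  n22('eaedd'): parent n21 fail=25; on 'd' 25 → fail=26;  out {4}∪{5}={4,5}

Text stream:
[0] read 'd'  n0⇒n1
[1] read 'b'  n1⇒n11
[2] read 'b'  n11⇒n12
[3] read 'b'  n12⇒n13
[4] read 'e'  n13⇒n14  → match P2@[0:4]
[5] read 'b'  n14⇒n0 (via fail)
[6] read 'd'  n0⇒n1
[7] read 'b'  n1⇒n11
[8] read 'b'  n11⇒n12
[9] read 'b'  n12⇒n13
[10] read 'e'  n13⇒n14  → match P2@[6:10]
[11] read 'e'  n14⇒n18 (via fail)
[12] read 'd'  n18⇒n1 (via fail)
[13] read 'b'  n1⇒n11
[14] read 'b'  n11⇒n12
[15] read 'b'  n12⇒n13
[16] read 'e'  n13⇒n14  → match P2@[12:16]
[17] read 'a'  n14⇒n19 (via fail)
[18] read 'e'  n19⇒n20
[19] read 'd'  n20⇒n21
[20] read 'c'  n21⇒n2 (via fail)
[21] read 'd'  n2⇒n3
[22] read 'a'  n3⇒n4
[23] read 'd'  n4⇒n5  → match P0@[19:23]
[24] read 'c'  n5⇒n2 (via fail)
[25] read 'e'  n2⇒n18 (via fail)
[26] read 'd'  n18⇒n1 (via fail)
[27] read 'e'  n1⇒n15
[28] read 'a'  n15⇒n16
[29] read 'e'  n16⇒n17  → match P3@[26:29]
[30] read 'a'  n17⇒n19 (via fail)
[31] read 'e'  n19⇒n20
[32] read 'd'  n20⇒n21
[33] read 'd'  n21⇒n22  → match P4@[29:33],P5@[30:33]
[34] read 'b'  n22⇒n11 (via fail)
[35] read 'c'  n11⇒n6 (via fail)
[36] read 'd'  n6⇒n7
[37] read 'e'  n7⇒n8
[38] read 'b'  n8⇒n9
[39] read 'a'  n9⇒n10  → match P1@[35:39]
[40] read 'c'  n10⇒n6 (via fail)
[41] read 'd'  n6⇒n7
[42] read 'e'  n7⇒n8
[43] read 'd'  n8⇒n1 (via fail)
[44] read 'c'  n1⇒n2
[45] read 'd'  n2⇒n3
[46] read 'a'  n3⇒n4
[47] read 'd'  n4⇒n5  → match P0@[43:47]
[48] read 'd'  n5⇒n1 (via fail)
[49] read 'c'  n1⇒n2
[50] read 'd'  n2⇒n3
[51] read 'a'  n3⇒n4
[52] read 'd'  n4⇒n5  → match P0@[48:52]
[53] read 'a'  n5⇒n23 (via fail)
[54] read 'a'  n23⇒n23 (via fail)
[55] read 'd'  n23⇒n1 (via fail)
[56] read 'e'  n1⇒n15
[57] read 'a'  n15⇒n16
[58] read 'e'  n16⇒n17  → match P3@[55:58]
[59] read 'd'  n17⇒n21 (via fail)
[60] read 'b'  n21⇒n11 (via fail)
[61] read 'b'  n11⇒n12
[62] read 'b'  n12⇒n13
[63] read 'e'  n13⇒n14  → match P2@[59:63]
[64] read 'c'  n14⇒n6 (via fail)
[65] read 'd'  n6⇒n7
[66] read 'b'  n7⇒n11 (via fail)
[67] read 'b'  n11⇒n12
[68] read 'b'  n12⇒n13
[69] read 'e'  n13⇒n14  → match P2@[65:69]
[70] read 'a'  n14⇒n19 (via fail)
[71] read 'b'  n19⇒n0 (via fail)
[72] read 'd'  n0⇒n1
[73] read 'b'  n1⇒n11
[74] read 'b'  n11⇒n12
[75] read 'b'  n12⇒n13

Result: [[4,2],[10,2],[16,2],[23,0],[29,3],[33,4],[33,5],[39,1],[47,0],[52,0],[58,3],[63,2],[69,2]]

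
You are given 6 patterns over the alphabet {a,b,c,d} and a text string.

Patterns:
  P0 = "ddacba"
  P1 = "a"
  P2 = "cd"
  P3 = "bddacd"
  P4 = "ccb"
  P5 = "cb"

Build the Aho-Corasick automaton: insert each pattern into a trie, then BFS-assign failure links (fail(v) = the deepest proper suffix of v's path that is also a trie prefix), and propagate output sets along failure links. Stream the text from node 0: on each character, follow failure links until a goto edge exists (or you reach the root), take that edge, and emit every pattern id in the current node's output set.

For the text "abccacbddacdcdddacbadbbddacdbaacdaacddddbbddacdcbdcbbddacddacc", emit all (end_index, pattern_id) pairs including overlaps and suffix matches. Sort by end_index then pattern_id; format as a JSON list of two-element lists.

Construct AC machine:
Trie (insert patterns):
  0='ε' goto a→7 b→10 c→8 d→1
  1='d' goto d→2
  2='dd' goto a→3
  3='dda' goto c→4
  4='ddac' goto b→5
  5='ddacb' goto a→6
  6='ddacba' goto ·  [P0 ends]
  7='a' goto ·  [P1 ends]
  8='c' goto b→18 c→16 d→9
  9='cd' goto ·  [P2 ends]
  10='b' goto d→11
  11='bd' goto d→12
  12='bdd' goto a→13
  13='bdda' goto c→14
  14='bddac' goto d→15
  15='bddacd' goto ·  [P3 ends]
  16='cc' goto b→17
  17='ccb' goto ·  [P4 ends]
  18='cb' goto ·  [P5 ends]

Failure links (BFS by depth):
  fail(1) 'd': from fail(0)=0 chase 'd': 0 ⇒ 0;  out=∅∪out(0)=∅
  fail(7) 'a': from fail(0)=0 chase 'a': 0 ⇒ 0;  out={1}∪out(0)={1}
  fail(8) 'c': from fail(0)=0 chase 'c': 0 ⇒ 0;  out=∅∪out(0)=∅
  fail(10) 'b': from fail(0)=0 chase 'b': 0 ⇒ 0;  out=∅∪out(0)=∅
  fail(2) 'dd': from fail(1)=0 chase 'd': 0 ⇒ 1;  out=∅∪out(1)=∅
  fail(9) 'cd': from fail(8)=0 chase 'd': 0 ⇒ 1;  out={2}∪out(1)={2}
  fail(11) 'bd': from fail(10)=0 chase 'd': 0 ⇒ 1;  out=∅∪out(1)=∅
  fail(16) 'cc': from fail(8)=0 chase 'c': 0 ⇒ 8;  out=∅∪out(8)=∅
  fail(18) 'cb': from fail(8)=0 chase 'b': 0 ⇒ 10;  out={5}∪out(10)={5}
  fail(3) 'dda': from fail(2)=1 chase 'a': 1→0 ⇒ 7;  out=∅∪out(7)={1}
  fail(12) 'bdd': from fail(11)=1 chase 'd': 1 ⇒ 2;  out=∅∪out(2)=∅
  fail(17) 'ccb': from fail(16)=8 chase 'b': 8 ⇒ 18;  out={4}∪out(18)={4,5}
  fail(4) 'ddac': from fail(3)=7 chase 'c': 7→0 ⇒ 8;  out=∅∪out(8)=∅
  fail(13) 'bdda': from fail(12)=2 chase 'a': 2 ⇒ 3;  out=∅∪out(3)={1}
  fail(5) 'ddacb': from fail(4)=8 chase 'b': 8 ⇒ 18;  out=∅∪out(18)={5}
  fail(14) 'bddac': from fail(13)=3 chase 'c': 3 ⇒ 4;  out=∅∪out(4)=∅
  fail(6) 'ddacba': from fail(5)=18 chase 'a': 18→10→0 ⇒ 7;  out={0}∪out(7)={0,1}
  fail(15) 'bddacd': from fail(14)=4 chase 'd': 4→8 ⇒ 9;  out={3}∪out(9)={2,3}

Scan:
[0] read 'a'  n0⇒n7  → match P1@[0:0]
[1] read 'b'  n7⇒n10 (via fail)
[2] read 'c'  n10⇒n8 (via fail)
[3] read 'c'  n8⇒n16
[4] read 'a'  n16⇒n7 (via fail)  → match P1@[4:4]
[5] read 'c'  n7⇒n8 (via fail)
[6] read 'b'  n8⇒n18  → match P5@[5:6]
[7] read 'd'  n18⇒n11 (via fail)
[8] read 'd'  n11⇒n12
[9] read 'a'  n12⇒n13  → match P1@[9:9]
[10] read 'c'  n13⇒n14
[11] read 'd'  n14⇒n15  → match P2@[10:11],P3@[6:11]
[12] read 'c'  n15⇒n8 (via fail)
[13] read 'd'  n8⇒n9  → match P2@[12:13]
[14] read 'd'  n9⇒n2 (via fail)
[15] read 'd'  n2⇒n2 (via fail)
[16] read 'a'  n2⇒n3  → match P1@[16:16]
[17] read 'c'  n3⇒n4
[18] read 'b'  n4⇒n5  → match P5@[17:18]
[19] read 'a'  n5⇒n6  → match P0@[14:19],P1@[19:19]
[20] read 'd'  n6⇒n1 (via fail)
[21] read 'b'  n1⇒n10 (via fail)
[22] read 'b'  n10⇒n10 (via fail)
[23] read 'd'  n10⇒n11
[24] read 'd'  n11⇒n12
[25] read 'a'  n12⇒n13  → match P1@[25:25]
[26] read 'c'  n13⇒n14
[27] read 'd'  n14⇒n15  → match P2@[26:27],P3@[22:27]
[28] read 'b'  n15⇒n10 (via fail)
[29] read 'a'  n10⇒n7 (via fail)  → match P1@[29:29]
[30] read 'a'  n7⇒n7 (via fail)  → match P1@[30:30]
[31] read 'c'  n7⇒n8 (via fail)
[32] read 'd'  n8⇒n9  → match P2@[31:32]
[33] read 'a'  n9⇒n7 (via fail)  → match P1@[33:33]
[34] read 'a'  n7⇒n7 (via fail)  → match P1@[34:34]
[35] read 'c'  n7⇒n8 (via fail)
[36] read 'd'  n8⇒n9  → match P2@[35:36]
[37] read 'd'  n9⇒n2 (via fail)
[38] read 'd'  n2⇒n2 (via fail)
[39] read 'd'  n2⇒n2 (via fail)
[40] read 'b'  n2⇒n10 (via fail)
[41] read 'b'  n10⇒n10 (via fail)
[42] read 'd'  n10⇒n11
[43] read 'd'  n11⇒n12
[44] read 'a'  n12⇒n13  → match P1@[44:44]
[45] read 'c'  n13⇒n14
[46] read 'd'  n14⇒n15  → match P2@[45:46],P3@[41:46]
[47] read 'c'  n15⇒n8 (via fail)
[48] read 'b'  n8⇒n18  → match P5@[47:48]
[49] read 'd'  n18⇒n11 (via fail)
[50] read 'c'  n11⇒n8 (via fail)
[51] read 'b'  n8⇒n18  → match P5@[50:51]
[52] read 'b'  n18⇒n10 (via fail)
[53] read 'd'  n10⇒n11
[54] read 'd'  n11⇒n12
[55] read 'a'  n12⇒n13  → match P1@[55:55]
[56] read 'c'  n13⇒n14
[57] read 'd'  n14⇒n15  → match P2@[56:57],P3@[52:57]
[58] read 'd'  n15⇒n2 (via fail)
[59] read 'a'  n2⇒n3  → match P1@[59:59]
[60] read 'c'  n3⇒n4
[61] read 'c'  n4⇒n16 (via fail)

Matches: [[0,1],[4,1],[6,5],[9,1],[11,2],[11,3],[13,2],[16,1],[18,5],[19,0],[19,1],[25,1],[27,2],[27,3],[29,1],[30,1],[32,2],[33,1],[34,1],[36,2],[44,1],[46,2],[46,3],[48,5],[51,5],[55,1],[57,2],[57,3],[59,1]]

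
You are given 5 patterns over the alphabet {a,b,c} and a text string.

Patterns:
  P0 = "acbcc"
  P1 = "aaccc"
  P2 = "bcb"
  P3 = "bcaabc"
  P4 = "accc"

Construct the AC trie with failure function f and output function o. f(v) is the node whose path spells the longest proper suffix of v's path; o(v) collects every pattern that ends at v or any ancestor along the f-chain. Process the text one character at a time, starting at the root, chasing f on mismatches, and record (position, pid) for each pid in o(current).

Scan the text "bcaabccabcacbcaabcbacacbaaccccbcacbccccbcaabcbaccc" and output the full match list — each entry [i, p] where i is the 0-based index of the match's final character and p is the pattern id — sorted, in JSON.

Build automaton:
Trie nodes:
  0='ε' goto a→1 b→10
  1='a' goto a→6 c→2
  2='ac' goto b→3 c→17
  3='acb' goto c→4
  4='acbc' goto c→5
  5='acbcc' goto ·  [P0 ends]
  6='aa' goto c→7
  7='aac' goto c→8
  8='aacc' goto c→9
  9='aaccc' goto ·  [P1 ends]
  10='b' goto c→11
  11='bc' goto a→13 b→12
  12='bcb' goto ·  [P2 ends]
  13='bca' goto a→14
  14='bcaa' goto b→15
  15='bcaab' goto c→16
  16='bcaabc' goto ·  [P3 ends]
  17='acc' goto c→18
  18='accc' goto ·  [P4 ends]

Failure links (BFS by depth):
  n1('a'): parent n0 fail=0; on 'a' 0 → fail=0;  out ∅∪∅=∅
  n10('b'): parent n0 fail=0; on 'b' 0 → fail=0;  out ∅∪∅=∅
  n2('ac'): parent n1 fail=0; on 'c' 0 → fail=0;  out ∅∪∅=∅
  n6('aa'): parent n1 fail=0; on 'a' 0 → fail=1;  out ∅∪∅=∅
  n11('bc'): parent n10 fail=0; on 'c' 0 → fail=0;  out ∅∪∅=∅
  n3('acb'): parent n2 fail=0; on 'b' 0 → fail=10;  out ∅∪∅=∅
  n7('aac'): parent n6 fail=1; on 'c' 1 → fail=2;  out ∅∪∅=∅
  n12('bcb'): parent n11 fail=0; on 'b' 0 → fail=10;  out {2}∪∅={2}
  n13('bca'): parent n11 fail=0; on 'a' 0 → fail=1;  out ∅∪∅=∅
  n17('acc'): parent n2 fail=0; on 'c' 0 → fail=0;  out ∅∪∅=∅
  n4('acbc'): parent n3 fail=10; on 'c' 10 → fail=11;  out ∅∪∅=∅
  n8('aacc'): parent n7 fail=2; on 'c' 2 → fail=17;  out ∅∪∅=∅
  n14('bcaa'): parent n13 fail=1; on 'a' 1 → fail=6;  out ∅∪∅=∅
  n18('accc'): parent n17 fail=0; on 'c' 0 → fail=0;  out {4}∪∅={4}
  n5('acbcc'): parent n4 fail=11; on 'c' 11→0 → fail=0;  out {0}∪∅={0}
  n9('aaccc'): parent n8 fail=17; on 'c' 17 → fail=18;  out {1}∪{4}={1,4}
  n15('bcaab'): parent n14 fail=6; on 'b' 6→1→0 → fail=10;  out ∅∪∅=∅
  n16('bcaabc'): parent n15 fail=10; on 'c' 10 → fail=11;  out {3}∪∅={3}

Run:
i=0 'b': node 0→10
i=1 'c': node 10→11
i=2 'a': node 11→13
i=3 'a': node 13→14
i=4 'b': node 14→15
i=5 'c': node 15→16  emit P3@[0:5]
i=6 'c': node 16→0 (fail-walked)
i=7 'a': node 0→1
i=8 'b': node 1→10 (fail-walked)
i=9 'c': node 10→11
i=10 'a': node 11→13
i=11 'c': node 13→2 (fail-walked)
i=12 'b': node 2→3
i=13 'c': node 3→4
i=14 'a': node 4→13 (fail-walked)
i=15 'a': node 13→14
i=16 'b': node 14→15
i=17 'c': node 15→16  emit P3@[12:17]
i=18 'b': node 16→12 (fail-walked)  emit P2@[16:18]
i=19 'a': node 12→1 (fail-walked)
i=20 'c': node 1→2
i=21 'a': node 2→1 (fail-walked)
i=22 'c': node 1→2
i=23 'b': node 2→3
i=24 'a': node 3→1 (fail-walked)
i=25 'a': node 1→6
i=26 'c': node 6→7
i=27 'c': node 7→8
i=28 'c': node 8→9  emit P1@[24:28],P4@[25:28]
i=29 'c': node 9→0 (fail-walked)
i=30 'b': node 0→10
i=31 'c': node 10→11
i=32 'a': node 11→13
i=33 'c': node 13→2 (fail-walked)
i=34 'b': node 2→3
i=35 'c': node 3→4
i=36 'c': node 4→5  emit P0@[32:36]
i=37 'c': node 5→0 (fail-walked)
i=38 'c': node 0→0
i=39 'b': node 0→10
i=40 'c': node 10→11
i=41 'a': node 11→13
i=42 'a': node 13→14
i=43 'b': node 14→15
i=44 'c': node 15→16  emit P3@[39:44]
i=45 'b': node 16→12 (fail-walked)  emit P2@[43:45]
i=46 'a': node 12→1 (fail-walked)
i=47 'c': node 1→2
i=48 'c': node 2→17
i=49 'c': node 17→18  emit P4@[46:49]

All matches (sorted): [[5,3],[17,3],[18,2],[28,1],[28,4],[36,0],[44,3],[45,2],[49,4]]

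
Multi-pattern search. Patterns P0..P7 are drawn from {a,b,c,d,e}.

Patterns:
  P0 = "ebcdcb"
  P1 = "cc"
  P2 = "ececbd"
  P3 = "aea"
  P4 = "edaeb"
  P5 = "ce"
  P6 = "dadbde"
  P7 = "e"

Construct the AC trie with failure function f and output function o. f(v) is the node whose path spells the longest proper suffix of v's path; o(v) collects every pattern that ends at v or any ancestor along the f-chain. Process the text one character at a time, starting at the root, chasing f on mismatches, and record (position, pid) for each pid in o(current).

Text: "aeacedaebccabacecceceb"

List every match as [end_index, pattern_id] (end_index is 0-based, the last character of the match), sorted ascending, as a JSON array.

Build automaton:
Trie nodes:
  0='ε' goto a→14 c→7 d→22 e→1
  1='e' goto b→2 c→9 d→17  [P7 ends]
  2='eb' goto c→3
  3='ebc' goto d→4
  4='ebcd' goto c→5
  5='ebcdc' goto b→6
  6='ebcdcb' goto ·  [P0 ends]
  7='c' goto c→8 e→21
  8='cc' goto ·  [P1 ends]
  9='ec' goto e→10
  10='ece' goto c→11
  11='ecec' goto b→12
  12='ececb' goto d→13
  13='ececbd' goto ·  [P2 ends]
  14='a' goto e→15
  15='ae' goto a→16
  16='aea' goto ·  [P3 ends]
  17='ed' goto a→18
  18='eda' goto e→19
  19='edae' goto b→20
  20='edaeb' goto ·  [P4 ends]
  21='ce' goto ·  [P5 ends]
  22='d' goto a→23
  23='da' goto d→24
  24='dad' goto b→25
  25='dadb' goto d→26
  26='dadbd' goto e→27
  27='dadbde' goto ·  [P6 ends]

BFS fail/out derivation:
  fail(1) 'e': from fail(0)=0 chase 'e': 0 ⇒ 0;  out={7}∪out(0)={7}
  fail(7) 'c': from fail(0)=0 chase 'c': 0 ⇒ 0;  out=∅∪out(0)=∅
  fail(14) 'a': from fail(0)=0 chase 'a': 0 ⇒ 0;  out=∅∪out(0)=∅
  fail(22) 'd': from fail(0)=0 chase 'd': 0 ⇒ 0;  out=∅∪out(0)=∅
  fail(2) 'eb': from fail(1)=0 chase 'b': 0 ⇒ 0;  out=∅∪out(0)=∅
  fail(8) 'cc': from fail(7)=0 chase 'c': 0 ⇒ 7;  out={1}∪out(7)={1}
  fail(9) 'ec': from fail(1)=0 chase 'c': 0 ⇒ 7;  out=∅∪out(7)=∅
  fail(15) 'ae': from fail(14)=0 chase 'e': 0 ⇒ 1;  out=∅∪out(1)={7}
  fail(17) 'ed': from fail(1)=0 chase 'd': 0 ⇒ 22;  out=∅∪out(22)=∅
  fail(21) 'ce': from fail(7)=0 chase 'e': 0 ⇒ 1;  out={5}∪out(1)={5,7}
  fail(23) 'da': from fail(22)=0 chase 'a': 0 ⇒ 14;  out=∅∪out(14)=∅
  fail(3) 'ebc': from fail(2)=0 chase 'c': 0 ⇒ 7;  out=∅∪out(7)=∅
  fail(10) 'ece': from fail(9)=7 chase 'e': 7 ⇒ 21;  out=∅∪out(21)={5,7}
  fail(16) 'aea': from fail(15)=1 chase 'a': 1→0 ⇒ 14;  out={3}∪out(14)={3}
  fail(18) 'eda': from fail(17)=22 chase 'a': 22 ⇒ 23;  out=∅∪out(23)=∅
  fail(24) 'dad': from fail(23)=14 chase 'd': 14→0 ⇒ 22;  out=∅∪out(22)=∅
  fail(4) 'ebcd': from fail(3)=7 chase 'd': 7→0 ⇒ 22;  out=∅∪out(22)=∅
  fail(11) 'ecec': from fail(10)=21 chase 'c': 21→1 ⇒ 9;  out=∅∪out(9)=∅
  fail(19) 'edae': from fail(18)=23 chase 'e': 23→14 ⇒ 15;  out=∅∪out(15)={7}
  fail(25) 'dadb': from fail(24)=22 chase 'b': 22→0 ⇒ 0;  out=∅∪out(0)=∅
  fail(5) 'ebcdc': from fail(4)=22 chase 'c': 22→0 ⇒ 7;  out=∅∪out(7)=∅
  fail(12) 'ececb': from fail(11)=9 chase 'b': 9→7→0 ⇒ 0;  out=∅∪out(0)=∅
  fail(20) 'edaeb': from fail(19)=15 chase 'b': 15→1 ⇒ 2;  out={4}∪out(2)={4}
  fail(26) 'dadbd': from fail(25)=0 chase 'd': 0 ⇒ 22;  out=∅∪out(22)=∅
  fail(6) 'ebcdcb': from fail(5)=7 chase 'b': 7→0 ⇒ 0;  out={0}∪out(0)={0}
  fail(13) 'ececbd': from fail(12)=0 chase 'd': 0 ⇒ 22;  out={2}∪out(22)={2}
  fail(27) 'dadbde': from fail(26)=22 chase 'e': 22→0 ⇒ 1;  out={6}∪out(1)={6,7}

Scan:
i=0 'a': node 0→14
i=1 'e': node 14→15  emit P7@[1:1]
i=2 'a': node 15→16  emit P3@[0:2]
i=3 'c': node 16→7 (via fail)
i=4 'e': node 7→21  emit P5@[3:4],P7@[4:4]
i=5 'd': node 21→17 (via fail)
i=6 'a': node 17→18
i=7 'e': node 18→19  emit P7@[7:7]
i=8 'b': node 19→20  emit P4@[4:8]
i=9 'c': node 20→3 (via fail)
i=10 'c': node 3→8 (via fail)  emit P1@[9:10]
i=11 'a': node 8→14 (via fail)
i=12 'b': node 14→0 (via fail)
i=13 'a': node 0→14
i=14 'c': node 14→7 (via fail)
i=15 'e': node 7→21  emit P5@[14:15],P7@[15:15]
i=16 'c': node 21→9 (via fail)
i=17 'c': node 9→8 (via fail)  emit P1@[16:17]
i=18 'e': node 8→21 (via fail)  emit P5@[17:18],P7@[18:18]
i=19 'c': node 21→9 (via fail)
i=20 'e': node 9→10  emit P5@[19:20],P7@[20:20]
i=21 'b': node 10→2 (via fail)

Result: [[1,7],[2,3],[4,5],[4,7],[7,7],[8,4],[10,1],[15,5],[15,7],[17,1],[18,5],[18,7],[20,5],[20,7]]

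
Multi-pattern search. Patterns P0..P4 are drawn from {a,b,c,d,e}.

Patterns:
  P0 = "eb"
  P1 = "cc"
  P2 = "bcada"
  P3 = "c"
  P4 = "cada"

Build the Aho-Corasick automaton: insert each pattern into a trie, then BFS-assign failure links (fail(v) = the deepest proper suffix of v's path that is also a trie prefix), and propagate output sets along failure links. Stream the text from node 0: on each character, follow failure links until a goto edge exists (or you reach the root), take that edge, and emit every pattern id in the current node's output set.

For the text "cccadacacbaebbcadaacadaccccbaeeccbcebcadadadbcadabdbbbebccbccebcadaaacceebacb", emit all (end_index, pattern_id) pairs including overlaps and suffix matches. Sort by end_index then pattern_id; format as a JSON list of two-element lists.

Construct AC machine:
Trie nodes:
  0='ε' goto b→5 c→3 e→1
  1='e' goto b→2
  2='eb' goto ·  ←P0
  3='c' goto a→10 c→4  ←P3
  4='cc' goto ·  ←P1
  5='b' goto c→6
  6='bc' goto a→7
  7='bca' goto d→8
  8='bcad' goto a→9
  9='bcada' goto ·  ←P2
  10='ca' goto d→11
  11='cad' goto a→12
  12='cada' goto ·  ←P4

Failure links (BFS by depth):
  n1('e'): parent n0 fail=0; on 'e' 0 → fail=0;  out ∅∪∅=∅
  n3('c'): parent n0 fail=0; on 'c' 0 → fail=0;  out {3}∪∅={3}
  n5('b'): parent n0 fail=0; on 'b' 0 → fail=0;  out ∅∪∅=∅
  n2('eb'): parent n1 fail=0; on 'b' 0 → fail=5;  out {0}∪∅={0}
  n4('cc'): parent n3 fail=0; on 'c' 0 → fail=3;  out {1}∪{3}={1,3}
  n6('bc'): parent n5 fail=0; on 'c' 0 → fail=3;  out ∅∪{3}={3}
  n10('ca'): parent n3 fail=0; on 'a' 0 → fail=0;  out ∅∪∅=∅
  n7('bca'): parent n6 fail=3; on 'a' 3 → fail=10;  out ∅∪∅=∅
  n11('cad'): parent n10 fail=0; on 'd' 0 → fail=0;  out ∅∪∅=∅
  n8('bcad'): parent n7 fail=10; on 'd' 10 → fail=11;  out ∅∪∅=∅
  n12('cada'): parent n11 fail=0; on 'a' 0 → fail=0;  out {4}∪∅={4}
  n9('bcada'): parent n8 fail=11; on 'a' 11 → fail=12;  out {2}∪{4}={2,4}

Run:
[0] read 'c'  n0⇒n3  → match P3@[0:0]
[1] read 'c'  n3⇒n4  → match P1@[0:1],P3@[1:1]
[2] read 'c'  n4⇒n4 (via fail)  → match P1@[1:2],P3@[2:2]
[3] read 'a'  n4⇒n10 (via fail)
[4] read 'd'  n10⇒n11
[5] read 'a'  n11⇒n12  → match P4@[2:5]
[6] read 'c'  n12⇒n3 (via fail)  → match P3@[6:6]
[7] read 'a'  n3⇒n10
[8] read 'c'  n10⇒n3 (via fail)  → match P3@[8:8]
[9] read 'b'  n3⇒n5 (via fail)
[10] read 'a'  n5⇒n0 (via fail)
[11] read 'e'  n0⇒n1
[12] read 'b'  n1⇒n2  → match P0@[11:12]
[13] read 'b'  n2⇒n5 (via fail)
[14] read 'c'  n5⇒n6  → match P3@[14:14]
[15] read 'a'  n6⇒n7
[16] read 'd'  n7⇒n8
[17] read 'a'  n8⇒n9  → match P2@[13:17],P4@[14:17]
[18] read 'a'  n9⇒n0 (via fail)
[19] read 'c'  n0⇒n3  → match P3@[19:19]
[20] read 'a'  n3⇒n10
[21] read 'd'  n10⇒n11
[22] read 'a'  n11⇒n12  → match P4@[19:22]
[23] read 'c'  n12⇒n3 (via fail)  → match P3@[23:23]
[24] read 'c'  n3⇒n4  → match P1@[23:24],P3@[24:24]
[25] read 'c'  n4⇒n4 (via fail)  → match P1@[24:25],P3@[25:25]
[26] read 'c'  n4⇒n4 (via fail)  → match P1@[25:26],P3@[26:26]
[27] read 'b'  n4⇒n5 (via fail)
[28] read 'a'  n5⇒n0 (via fail)
[29] read 'e'  n0⇒n1
[30] read 'e'  n1⇒n1 (via fail)
[31] read 'c'  n1⇒n3 (via fail)  → match P3@[31:31]
[32] read 'c'  n3⇒n4  → match P1@[31:32],P3@[32:32]
[33] read 'b'  n4⇒n5 (via fail)
[34] read 'c'  n5⇒n6  → match P3@[34:34]
[35] read 'e'  n6⇒n1 (via fail)
[36] read 'b'  n1⇒n2  → match P0@[35:36]
[37] read 'c'  n2⇒n6 (via fail)  → match P3@[37:37]
[38] read 'a'  n6⇒n7
[39] read 'd'  n7⇒n8
[40] read 'a'  n8⇒n9  → match P2@[36:40],P4@[37:40]
[41] read 'd'  n9⇒n0 (via fail)
[42] read 'a'  n0⇒n0
[43] read 'd'  n0⇒n0
[44] read 'b'  n0⇒n5
[45] read 'c'  n5⇒n6  → match P3@[45:45]
[46] read 'a'  n6⇒n7
[47] read 'd'  n7⇒n8
[48] read 'a'  n8⇒n9  → match P2@[44:48],P4@[45:48]
[49] read 'b'  n9⇒n5 (via fail)
[50] read 'd'  n5⇒n0 (via fail)
[51] read 'b'  n0⇒n5
[52] read 'b'  n5⇒n5 (via fail)
[53] read 'b'  n5⇒n5 (via fail)
[54] read 'e'  n5⇒n1 (via fail)
[55] read 'b'  n1⇒n2  → match P0@[54:55]
[56] read 'c'  n2⇒n6 (via fail)  → match P3@[56:56]
[57] read 'c'  n6⇒n4 (via fail)  → match P1@[56:57],P3@[57:57]
[58] read 'b'  n4⇒n5 (via fail)
[59] read 'c'  n5⇒n6  → match P3@[59:59]
[60] read 'c'  n6⇒n4 (via fail)  → match P1@[59:60],P3@[60:60]
[61] read 'e'  n4⇒n1 (via fail)
[62] read 'b'  n1⇒n2  → match P0@[61:62]
[63] read 'c'  n2⇒n6 (via fail)  → match P3@[63:63]
[64] read 'a'  n6⇒n7
[65] read 'd'  n7⇒n8
[66] read 'a'  n8⇒n9  → match P2@[62:66],P4@[63:66]
[67] read 'a'  n9⇒n0 (via fail)
[68] read 'a'  n0⇒n0
[69] read 'c'  n0⇒n3  → match P3@[69:69]
[70] read 'c'  n3⇒n4  → match P1@[69:70],P3@[70:70]
[71] read 'e'  n4⇒n1 (via fail)
[72] read 'e'  n1⇒n1 (via fail)
[73] read 'b'  n1⇒n2  → match P0@[72:73]
[74] read 'a'  n2⇒n0 (via fail)
[75] read 'c'  n0⇒n3  → match P3@[75:75]
[76] read 'b'  n3⇒n5 (via fail)

Result: [[0,3],[1,1],[1,3],[2,1],[2,3],[5,4],[6,3],[8,3],[12,0],[14,3],[17,2],[17,4],[19,3],[22,4],[23,3],[24,1],[24,3],[25,1],[25,3],[26,1],[26,3],[31,3],[32,1],[32,3],[34,3],[36,0],[37,3],[40,2],[40,4],[45,3],[48,2],[48,4],[55,0],[56,3],[57,1],[57,3],[59,3],[60,1],[60,3],[62,0],[63,3],[66,2],[66,4],[69,3],[70,1],[70,3],[73,0],[75,3]]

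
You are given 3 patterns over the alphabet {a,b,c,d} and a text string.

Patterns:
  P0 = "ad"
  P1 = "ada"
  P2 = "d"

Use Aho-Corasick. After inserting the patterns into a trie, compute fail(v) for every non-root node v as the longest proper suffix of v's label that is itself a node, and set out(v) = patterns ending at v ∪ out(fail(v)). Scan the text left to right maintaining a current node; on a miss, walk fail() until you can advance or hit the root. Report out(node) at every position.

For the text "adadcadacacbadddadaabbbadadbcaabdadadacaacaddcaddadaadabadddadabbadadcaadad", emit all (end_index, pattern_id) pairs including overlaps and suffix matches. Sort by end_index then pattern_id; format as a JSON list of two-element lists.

Construct AC machine:
Trie nodes:
  0='ε' goto a→1 d→4
  1='a' goto d→2
  2='ad' goto a→3  ←P0
  3='ada' goto ·  ←P1
  4='d' goto ·  ←P2

BFS fail/out derivation:
  n1('a'): parent n0 fail=0; on 'a' 0 → fail=0;  out ∅∪∅=∅
  n4('d'): parent n0 fail=0; on 'd' 0 → fail=0;  out {2}∪∅={2}
  n2('ad'): parent n1 fail=0; on 'd' 0 → fail=4;  out {0}∪{2}={0,2}
  n3('ada'): parent n2 fail=4; on 'a' 4→0 → fail=1;  out {1}∪∅={1}

Scan:
pos 0 'a': at 1
pos 1 'd': at 2  → match P0@[0:1],P2@[1:1]
pos 2 'a': at 3  → match P1@[0:2]
pos 3 'd': at 2 (fail-walked)  → match P0@[2:3],P2@[3:3]
pos 4 'c': at 0 (fail-walked)
pos 5 'a': at 1
pos 6 'd': at 2  → match P0@[5:6],P2@[6:6]
pos 7 'a': at 3  → match P1@[5:7]
pos 8 'c': at 0 (fail-walked)
pos 9 'a': at 1
pos 10 'c': at 0 (fail-walked)
pos 11 'b': at 0
pos 12 'a': at 1
pos 13 'd': at 2  → match P0@[12:13],P2@[13:13]
pos 14 'd': at 4 (fail-walked)  → match P2@[14:14]
pos 15 'd': at 4 (fail-walked)  → match P2@[15:15]
pos 16 'a': at 1 (fail-walked)
pos 17 'd': at 2  → match P0@[16:17],P2@[17:17]
pos 18 'a': at 3  → match P1@[16:18]
pos 19 'a': at 1 (fail-walked)
pos 20 'b': at 0 (fail-walked)
pos 21 'b': at 0
pos 22 'b': at 0
pos 23 'a': at 1
pos 24 'd': at 2  → match P0@[23:24],P2@[24:24]
pos 25 'a': at 3  → match P1@[23:25]
pos 26 'd': at 2 (fail-walked)  → match P0@[25:26],P2@[26:26]
pos 27 'b': at 0 (fail-walked)
pos 28 'c': at 0
pos 29 'a': at 1
pos 30 'a': at 1 (fail-walked)
pos 31 'b': at 0 (fail-walked)
pos 32 'd': at 4  → match P2@[32:32]
pos 33 'a': at 1 (fail-walked)
pos 34 'd': at 2  → match P0@[33:34],P2@[34:34]
pos 35 'a': at 3  → match P1@[33:35]
pos 36 'd': at 2 (fail-walked)  → match P0@[35:36],P2@[36:36]
pos 37 'a': at 3  → match P1@[35:37]
pos 38 'c': at 0 (fail-walked)
pos 39 'a': at 1
pos 40 'a': at 1 (fail-walked)
pos 41 'c': at 0 (fail-walked)
pos 42 'a': at 1
pos 43 'd': at 2  → match P0@[42:43],P2@[43:43]
pos 44 'd': at 4 (fail-walked)  → match P2@[44:44]
pos 45 'c': at 0 (fail-walked)
pos 46 'a': at 1
pos 47 'd': at 2  → match P0@[46:47],P2@[47:47]
pos 48 'd': at 4 (fail-walked)  → match P2@[48:48]
pos 49 'a': at 1 (fail-walked)
pos 50 'd': at 2  → match P0@[49:50],P2@[50:50]
pos 51 'a': at 3  → match P1@[49:51]
pos 52 'a': at 1 (fail-walked)
pos 53 'd': at 2  → match P0@[52:53],P2@[53:53]
pos 54 'a': at 3  → match P1@[52:54]
pos 55 'b': at 0 (fail-walked)
pos 56 'a': at 1
pos 57 'd': at 2  → match P0@[56:57],P2@[57:57]
pos 58 'd': at 4 (fail-walked)  → match P2@[58:58]
pos 59 'd': at 4 (fail-walked)  → match P2@[59:59]
pos 60 'a': at 1 (fail-walked)
pos 61 'd': at 2  → match P0@[60:61],P2@[61:61]
pos 62 'a': at 3  → match P1@[60:62]
pos 63 'b': at 0 (fail-walked)
pos 64 'b': at 0
pos 65 'a': at 1
pos 66 'd': at 2  → match P0@[65:66],P2@[66:66]
pos 67 'a': at 3  → match P1@[65:67]
pos 68 'd': at 2 (fail-walked)  → match P0@[67:68],P2@[68:68]
pos 69 'c': at 0 (fail-walked)
pos 70 'a': at 1
pos 71 'a': at 1 (fail-walked)
pos 72 'd': at 2  → match P0@[71:72],P2@[72:72]
pos 73 'a': at 3  → match P1@[71:73]
pos 74 'd': at 2 (fail-walked)  → match P0@[73:74],P2@[74:74]

Matches: [[1,0],[1,2],[2,1],[3,0],[3,2],[6,0],[6,2],[7,1],[13,0],[13,2],[14,2],[15,2],[17,0],[17,2],[18,1],[24,0],[24,2],[25,1],[26,0],[26,2],[32,2],[34,0],[34,2],[35,1],[36,0],[36,2],[37,1],[43,0],[43,2],[44,2],[47,0],[47,2],[48,2],[50,0],[50,2],[51,1],[53,0],[53,2],[54,1],[57,0],[57,2],[58,2],[59,2],[61,0],[61,2],[62,1],[66,0],[66,2],[67,1],[68,0],[68,2],[72,0],[72,2],[73,1],[74,0],[74,2]]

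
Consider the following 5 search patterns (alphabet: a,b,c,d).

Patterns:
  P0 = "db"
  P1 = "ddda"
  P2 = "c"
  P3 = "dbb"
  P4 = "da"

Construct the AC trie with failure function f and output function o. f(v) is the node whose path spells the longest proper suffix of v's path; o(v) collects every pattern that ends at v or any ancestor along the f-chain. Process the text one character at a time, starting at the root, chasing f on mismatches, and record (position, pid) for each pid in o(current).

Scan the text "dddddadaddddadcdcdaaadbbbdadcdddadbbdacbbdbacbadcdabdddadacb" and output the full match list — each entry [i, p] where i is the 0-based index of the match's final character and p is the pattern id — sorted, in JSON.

Construct AC machine:
Trie nodes:
  0='ε' goto c→6 d→1
  1='d' goto a→8 b→2 d→3
  2='db' goto b→7  ←P0
  3='dd' goto d→4
  4='ddd' goto a→5
  5='ddda' goto ·  ←P1
  6='c' goto ·  ←P2
  7='dbb' goto ·  ←P3
  8='da' goto ·  ←P4

Failure links (BFS by depth):
  fail(1) 'd': from fail(0)=0 chase 'd': 0 ⇒ 0;  out=∅∪out(0)=∅
  fail(6) 'c': from fail(0)=0 chase 'c': 0 ⇒ 0;  out={2}∪out(0)={2}
  fail(2) 'db': from fail(1)=0 chase 'b': 0 ⇒ 0;  out={0}∪out(0)={0}
  fail(3) 'dd': from fail(1)=0 chase 'd': 0 ⇒ 1;  out=∅∪out(1)=∅
  fail(8) 'da': from fail(1)=0 chase 'a': 0 ⇒ 0;  out={4}∪out(0)={4}
  fail(4) 'ddd': from fail(3)=1 chase 'd': 1 ⇒ 3;  out=∅∪out(3)=∅
  fail(7) 'dbb': from fail(2)=0 chase 'b': 0 ⇒ 0;  out={3}∪out(0)={3}
  fail(5) 'ddda': from fail(4)=3 chase 'a': 3→1 ⇒ 8;  out={1}∪out(8)={1,4}

Text stream:
i=0 'd': node 0→1
i=1 'd': node 1→3
i=2 'd': node 3→4
i=3 'd': node 4→4 (via fail)
i=4 'd': node 4→4 (via fail)
i=5 'a': node 4→5  → match P1@[2:5],P4@[4:5]
i=6 'd': node 5→1 (via fail)
i=7 'a': node 1→8  → match P4@[6:7]
i=8 'd': node 8→1 (via fail)
i=9 'd': node 1→3
i=10 'd': node 3→4
i=11 'd': node 4→4 (via fail)
i=12 'a': node 4→5  → match P1@[9:12],P4@[11:12]
i=13 'd': node 5→1 (via fail)
i=14 'c': node 1→6 (via fail)  → match P2@[14:14]
i=15 'd': node 6→1 (via fail)
i=16 'c': node 1→6 (via fail)  → match P2@[16:16]
i=17 'd': node 6→1 (via fail)
i=18 'a': node 1→8  → match P4@[17:18]
i=19 'a': node 8→0 (via fail)
i=20 'a': node 0→0
i=21 'd': node 0→1
i=22 'b': node 1→2  → match P0@[21:22]
i=23 'b': node 2→7  → match P3@[21:23]
i=24 'b': node 7→0 (via fail)
i=25 'd': node 0→1
i=26 'a': node 1→8  → match P4@[25:26]
i=27 'd': node 8→1 (via fail)
i=28 'c': node 1→6 (via fail)  → match P2@[28:28]
i=29 'd': node 6→1 (via fail)
i=30 'd': node 1→3
i=31 'd': node 3→4
i=32 'a': node 4→5  → match P1@[29:32],P4@[31:32]
i=33 'd': node 5→1 (via fail)
i=34 'b': node 1→2  → match P0@[33:34]
i=35 'b': node 2→7  → match P3@[33:35]
i=36 'd': node 7→1 (via fail)
i=37 'a': node 1→8  → match P4@[36:37]
i=38 'c': node 8→6 (via fail)  → match P2@[38:38]
i=39 'b': node 6→0 (via fail)
i=40 'b': node 0→0
i=41 'd': node 0→1
i=42 'b': node 1→2  → match P0@[41:42]
i=43 'a': node 2→0 (via fail)
i=44 'c': node 0→6  → match P2@[44:44]
i=45 'b': node 6→0 (via fail)
i=46 'a': node 0→0
i=47 'd': node 0→1
i=48 'c': node 1→6 (via fail)  → match P2@[48:48]
i=49 'd': node 6→1 (via fail)
i=50 'a': node 1→8  → match P4@[49:50]
i=51 'b': node 8→0 (via fail)
i=52 'd': node 0→1
i=53 'd': node 1→3
i=54 'd': node 3→4
i=55 'a': node 4→5  → match P1@[52:55],P4@[54:55]
i=56 'd': node 5→1 (via fail)
i=57 'a': node 1→8  → match P4@[56:57]
i=58 'c': node 8→6 (via fail)  → match P2@[58:58]
i=59 'b': node 6→0 (via fail)

All matches (sorted): [[5,1],[5,4],[7,4],[12,1],[12,4],[14,2],[16,2],[18,4],[22,0],[23,3],[26,4],[28,2],[32,1],[32,4],[34,0],[35,3],[37,4],[38,2],[42,0],[44,2],[48,2],[50,4],[55,1],[55,4],[57,4],[58,2]]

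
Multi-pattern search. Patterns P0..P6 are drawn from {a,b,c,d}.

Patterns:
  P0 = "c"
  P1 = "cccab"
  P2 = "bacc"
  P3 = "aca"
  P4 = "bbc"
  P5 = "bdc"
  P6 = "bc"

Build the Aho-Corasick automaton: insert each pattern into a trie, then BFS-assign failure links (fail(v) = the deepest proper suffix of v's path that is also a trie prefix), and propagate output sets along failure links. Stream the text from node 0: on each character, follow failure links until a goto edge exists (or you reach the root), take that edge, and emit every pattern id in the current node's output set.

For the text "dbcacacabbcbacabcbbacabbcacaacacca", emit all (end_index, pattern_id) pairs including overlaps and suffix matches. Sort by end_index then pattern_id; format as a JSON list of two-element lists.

Build:
Trie nodes:
  0='ε' goto a→10 b→6 c→1
  1='c' goto c→2  [P0 ends]
  2='cc' goto c→3
  3='ccc' goto a→4
  4='ccca' goto b→5
  5='cccab' goto ·  [P1 ends]
  6='b' goto a→7 b→13 c→17 d→15
  7='ba' goto c→8
  8='bac' goto c→9
  9='bacc' goto ·  [P2 ends]
  10='a' goto c→11
  11='ac' goto a→12
  12='aca' goto ·  [P3 ends]
  13='bb' goto c→14
  14='bbc' goto ·  [P4 ends]
  15='bd' goto c→16
  16='bdc' goto ·  [P5 ends]
  17='bc' goto ·  [P6 ends]

Failure links (BFS by depth):
  n1('c'): parent n0 fail=0; on 'c' 0 → fail=0;  out {0}∪∅={0}
  n6('b'): parent n0 fail=0; on 'b' 0 → fail=0;  out ∅∪∅=∅
  n10('a'): parent n0 fail=0; on 'a' 0 → fail=0;  out ∅∪∅=∅
  n2('cc'): parent n1 fail=0; on 'c' 0 → fail=1;  out ∅∪{0}={0}
  n7('ba'): parent n6 fail=0; on 'a' 0 → fail=10;  out ∅∪∅=∅
  n11('ac'): parent n10 fail=0; on 'c' 0 → fail=1;  out ∅∪{0}={0}
  n13('bb'): parent n6 fail=0; on 'b' 0 → fail=6;  out ∅∪∅=∅
  n15('bd'): parent n6 fail=0; on 'd' 0 → fail=0;  out ∅∪∅=∅
  n17('bc'): parent n6 fail=0; on 'c' 0 → fail=1;  out {6}∪{0}={0,6}
  n3('ccc'): parent n2 fail=1; on 'c' 1 → fail=2;  out ∅∪{0}={0}
  n8('bac'): parent n7 fail=10; on 'c' 10 → fail=11;  out ∅∪{0}={0}
  n12('aca'): parent n11 fail=1; on 'a' 1→0 → fail=10;  out {3}∪∅={3}
  n14('bbc'): parent n13 fail=6; on 'c' 6 → fail=17;  out {4}∪{0,6}={0,4,6}
  n16('bdc'): parent n15 fail=0; on 'c' 0 → fail=1;  out {5}∪{0}={0,5}
  n4('ccca'): parent n3 fail=2; on 'a' 2→1→0 → fail=10;  out ∅∪∅=∅
  n9('bacc'): parent n8 fail=11; on 'c' 11→1 → fail=2;  out {2}∪{0}={0,2}
  n5('cccab'): parent n4 fail=10; on 'b' 10→0 → fail=6;  out {1}∪∅={1}

Text stream:
pos 0 'd': at 0
pos 1 'b': at 6
pos 2 'c': at 17  → match P0@[2:2],P6@[1:2]
pos 3 'a': at 10 ·f
pos 4 'c': at 11  → match P0@[4:4]
pos 5 'a': at 12  → match P3@[3:5]
pos 6 'c': at 11 ·f  → match P0@[6:6]
pos 7 'a': at 12  → match P3@[5:7]
pos 8 'b': at 6 ·f
pos 9 'b': at 13
pos 10 'c': at 14  → match P0@[10:10],P4@[8:10],P6@[9:10]
pos 11 'b': at 6 ·f
pos 12 'a': at 7
pos 13 'c': at 8  → match P0@[13:13]
pos 14 'a': at 12 ·f  → match P3@[12:14]
pos 15 'b': at 6 ·f
pos 16 'c': at 17  → match P0@[16:16],P6@[15:16]
pos 17 'b': at 6 ·f
pos 18 'b': at 13
pos 19 'a': at 7 ·f
pos 20 'c': at 8  → match P0@[20:20]
pos 21 'a': at 12 ·f  → match P3@[19:21]
pos 22 'b': at 6 ·f
pos 23 'b': at 13
pos 24 'c': at 14  → match P0@[24:24],P4@[22:24],P6@[23:24]
pos 25 'a': at 10 ·f
pos 26 'c': at 11  → match P0@[26:26]
pos 27 'a': at 12  → match P3@[25:27]
pos 28 'a': at 10 ·f
pos 29 'c': at 11  → match P0@[29:29]
pos 30 'a': at 12  → match P3@[28:30]
pos 31 'c': at 11 ·f  → match P0@[31:31]
pos 32 'c': at 2 ·f  → match P0@[32:32]
pos 33 'a': at 10 ·f

Result: [[2,0],[2,6],[4,0],[5,3],[6,0],[7,3],[10,0],[10,4],[10,6],[13,0],[14,3],[16,0],[16,6],[20,0],[21,3],[24,0],[24,4],[24,6],[26,0],[27,3],[29,0],[30,3],[31,0],[32,0]]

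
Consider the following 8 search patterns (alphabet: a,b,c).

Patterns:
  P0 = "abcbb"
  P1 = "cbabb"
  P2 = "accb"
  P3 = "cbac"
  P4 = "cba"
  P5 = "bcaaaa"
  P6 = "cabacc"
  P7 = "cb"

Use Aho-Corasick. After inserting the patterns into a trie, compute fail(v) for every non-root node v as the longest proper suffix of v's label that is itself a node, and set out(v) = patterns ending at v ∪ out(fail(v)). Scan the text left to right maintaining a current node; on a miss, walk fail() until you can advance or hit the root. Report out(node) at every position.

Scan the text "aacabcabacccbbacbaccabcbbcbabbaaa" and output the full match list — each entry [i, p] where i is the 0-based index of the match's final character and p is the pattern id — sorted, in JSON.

Build automaton:
Trie nodes:
  n0 'ε': a→1 b→15 c→6
  n1 'a': b→2 c→11
  n2 'ab': c→3
  n3 'abc': b→4
  n4 'abcb': b→5
  n5 'abcbb': ·  [P0 ends]
  n6 'c': a→21 b→7
  n7 'cb': a→8  [P7 ends]
  n8 'cba': b→9 c→14  [P4 ends]
  n9 'cbab': b→10
  n10 'cbabb': ·  [P1 ends]
  n11 'ac': c→12
  n12 'acc': b→13
  n13 'accb': ·  [P2 ends]
  n14 'cbac': ·  [P3 ends]
  n15 'b': c→16
  n16 'bc': a→17
  n17 'bca': a→18
  n18 'bcaa': a→19
  n19 'bcaaa': a→20
  n20 'bcaaaa': ·  [P5 ends]
  n21 'ca': b→22
  n22 'cab': a→23
  n23 'caba': c→24
  n24 'cabac': c→25
  n25 'cabacc': ·  [P6 ends]

BFS fail/out derivation:
  n1('a'): parent n0 fail=0; on 'a' 0 → fail=0;  out ∅∪∅=∅
  n6('c'): parent n0 fail=0; on 'c' 0 → fail=0;  out ∅∪∅=∅
  n15('b'): parent n0 fail=0; on 'b' 0 → fail=0;  out ∅∪∅=∅
  n2('ab'): parent n1 fail=0; on 'b' 0 → fail=15;  out ∅∪∅=∅
  n7('cb'): parent n6 fail=0; on 'b' 0 → fail=15;  out {7}∪∅={7}
  n11('ac'): parent n1 fail=0; on 'c' 0 → fail=6;  out ∅∪∅=∅
  n16('bc'): parent n15 fail=0; on 'c' 0 → fail=6;  out ∅∪∅=∅
  n21('ca'): parent n6 fail=0; on 'a' 0 → fail=1;  out ∅∪∅=∅
  n3('abc'): parent n2 fail=15; on 'c' 15 → fail=16;  out ∅∪∅=∅
  n8('cba'): parent n7 fail=15; on 'a' 15→0 → fail=1;  out {4}∪∅={4}
  n12('acc'): parent n11 fail=6; on 'c' 6→0 → fail=6;  out ∅∪∅=∅
  n17('bca'): parent n16 fail=6; on 'a' 6 → fail=21;  out ∅∪∅=∅
  n22('cab'): parent n21 fail=1; on 'b' 1 → fail=2;  out ∅∪∅=∅
  n4('abcb'): parent n3 fail=16; on 'b' 16→6 → fail=7;  out ∅∪{7}={7}
  n9('cbab'): parent n8 fail=1; on 'b' 1 → fail=2;  out ∅∪∅=∅
  n13('accb'): parent n12 fail=6; on 'b' 6 → fail=7;  out {2}∪{7}={2,7}
  n14('cbac'): parent n8 fail=1; on 'c' 1 → fail=11;  out {3}∪∅={3}
  n18('bcaa'): parent n17 fail=21; on 'a' 21→1→0 → fail=1;  out ∅∪∅=∅
  n23('caba'): parent n22 fail=2; on 'a' 2→15→0 → fail=1;  out ∅∪∅=∅
  n5('abcbb'): parent n4 fail=7; on 'b' 7→15→0 → fail=15;  out {0}∪∅={0}
  n10('cbabb'): parent n9 fail=2; on 'b' 2→15→0 → fail=15;  out {1}∪∅={1}
  n19('bcaaa'): parent n18 fail=1; on 'a' 1→0 → fail=1;  out ∅∪∅=∅
  n24('cabac'): parent n23 fail=1; on 'c' 1 → fail=11;  out ∅∪∅=∅
  n20('bcaaaa'): parent n19 fail=1; on 'a' 1→0 → fail=1;  out {5}∪∅={5}
  n25('cabacc'): parent n24 fail=11; on 'c' 11 → fail=12;  out {6}∪∅={6}

Run:
pos 0 'a': at 1
pos 1 'a': at 1 (fail-walked)
pos 2 'c': at 11
pos 3 'a': at 21 (fail-walked)
pos 4 'b': at 22
pos 5 'c': at 3 (fail-walked)
pos 6 'a': at 17 (fail-walked)
pos 7 'b': at 22 (fail-walked)
pos 8 'a': at 23
pos 9 'c': at 24
pos 10 'c': at 25  → match P6@[5:10]
pos 11 'c': at 6 (fail-walked)
pos 12 'b': at 7  → match P7@[11:12]
pos 13 'b': at 15 (fail-walked)
pos 14 'a': at 1 (fail-walked)
pos 15 'c': at 11
pos 16 'b': at 7 (fail-walked)  → match P7@[15:16]
pos 17 'a': at 8  → match P4@[15:17]
pos 18 'c': at 14  → match P3@[15:18]
pos 19 'c': at 12 (fail-walked)
pos 20 'a': at 21 (fail-walked)
pos 21 'b': at 22
pos 22 'c': at 3 (fail-walked)
pos 23 'b': at 4  → match P7@[22:23]
pos 24 'b': at 5  → match P0@[20:24]
pos 25 'c': at 16 (fail-walked)
pos 26 'b': at 7 (fail-walked)  → match P7@[25:26]
pos 27 'a': at 8  → match P4@[25:27]
pos 28 'b': at 9
pos 29 'b': at 10  → match P1@[25:29]
pos 30 'a': at 1 (fail-walked)
pos 31 'a': at 1 (fail-walked)
pos 32 'a': at 1 (fail-walked)

Matches: [[10,6],[12,7],[16,7],[17,4],[18,3],[23,7],[24,0],[26,7],[27,4],[29,1]]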